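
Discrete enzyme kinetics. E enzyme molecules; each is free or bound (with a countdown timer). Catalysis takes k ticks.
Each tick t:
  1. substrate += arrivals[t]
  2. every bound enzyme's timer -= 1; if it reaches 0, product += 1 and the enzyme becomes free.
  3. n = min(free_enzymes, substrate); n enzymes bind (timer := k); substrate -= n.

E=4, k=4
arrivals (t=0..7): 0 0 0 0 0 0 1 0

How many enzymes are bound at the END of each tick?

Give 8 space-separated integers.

t=0: arr=0 -> substrate=0 bound=0 product=0
t=1: arr=0 -> substrate=0 bound=0 product=0
t=2: arr=0 -> substrate=0 bound=0 product=0
t=3: arr=0 -> substrate=0 bound=0 product=0
t=4: arr=0 -> substrate=0 bound=0 product=0
t=5: arr=0 -> substrate=0 bound=0 product=0
t=6: arr=1 -> substrate=0 bound=1 product=0
t=7: arr=0 -> substrate=0 bound=1 product=0

Answer: 0 0 0 0 0 0 1 1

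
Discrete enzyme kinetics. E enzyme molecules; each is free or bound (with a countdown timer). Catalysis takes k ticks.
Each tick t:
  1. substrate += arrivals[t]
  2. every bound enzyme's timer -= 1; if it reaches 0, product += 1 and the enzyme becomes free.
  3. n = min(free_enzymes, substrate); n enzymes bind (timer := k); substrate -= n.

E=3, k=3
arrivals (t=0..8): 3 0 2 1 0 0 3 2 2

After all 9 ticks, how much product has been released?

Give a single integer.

t=0: arr=3 -> substrate=0 bound=3 product=0
t=1: arr=0 -> substrate=0 bound=3 product=0
t=2: arr=2 -> substrate=2 bound=3 product=0
t=3: arr=1 -> substrate=0 bound=3 product=3
t=4: arr=0 -> substrate=0 bound=3 product=3
t=5: arr=0 -> substrate=0 bound=3 product=3
t=6: arr=3 -> substrate=0 bound=3 product=6
t=7: arr=2 -> substrate=2 bound=3 product=6
t=8: arr=2 -> substrate=4 bound=3 product=6

Answer: 6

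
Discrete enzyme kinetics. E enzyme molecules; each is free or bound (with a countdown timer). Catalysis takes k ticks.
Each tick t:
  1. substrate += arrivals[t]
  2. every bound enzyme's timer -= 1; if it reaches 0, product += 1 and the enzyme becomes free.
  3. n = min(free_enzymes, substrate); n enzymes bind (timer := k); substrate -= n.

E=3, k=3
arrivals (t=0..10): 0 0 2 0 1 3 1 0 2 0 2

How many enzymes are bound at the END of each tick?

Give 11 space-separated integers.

Answer: 0 0 2 2 3 3 3 3 3 3 3

Derivation:
t=0: arr=0 -> substrate=0 bound=0 product=0
t=1: arr=0 -> substrate=0 bound=0 product=0
t=2: arr=2 -> substrate=0 bound=2 product=0
t=3: arr=0 -> substrate=0 bound=2 product=0
t=4: arr=1 -> substrate=0 bound=3 product=0
t=5: arr=3 -> substrate=1 bound=3 product=2
t=6: arr=1 -> substrate=2 bound=3 product=2
t=7: arr=0 -> substrate=1 bound=3 product=3
t=8: arr=2 -> substrate=1 bound=3 product=5
t=9: arr=0 -> substrate=1 bound=3 product=5
t=10: arr=2 -> substrate=2 bound=3 product=6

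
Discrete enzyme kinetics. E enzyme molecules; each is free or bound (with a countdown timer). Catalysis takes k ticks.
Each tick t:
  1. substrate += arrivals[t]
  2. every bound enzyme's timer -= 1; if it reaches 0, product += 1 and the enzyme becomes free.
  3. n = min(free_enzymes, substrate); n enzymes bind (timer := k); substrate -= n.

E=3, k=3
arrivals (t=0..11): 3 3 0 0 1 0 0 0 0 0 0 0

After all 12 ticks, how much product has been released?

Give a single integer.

t=0: arr=3 -> substrate=0 bound=3 product=0
t=1: arr=3 -> substrate=3 bound=3 product=0
t=2: arr=0 -> substrate=3 bound=3 product=0
t=3: arr=0 -> substrate=0 bound=3 product=3
t=4: arr=1 -> substrate=1 bound=3 product=3
t=5: arr=0 -> substrate=1 bound=3 product=3
t=6: arr=0 -> substrate=0 bound=1 product=6
t=7: arr=0 -> substrate=0 bound=1 product=6
t=8: arr=0 -> substrate=0 bound=1 product=6
t=9: arr=0 -> substrate=0 bound=0 product=7
t=10: arr=0 -> substrate=0 bound=0 product=7
t=11: arr=0 -> substrate=0 bound=0 product=7

Answer: 7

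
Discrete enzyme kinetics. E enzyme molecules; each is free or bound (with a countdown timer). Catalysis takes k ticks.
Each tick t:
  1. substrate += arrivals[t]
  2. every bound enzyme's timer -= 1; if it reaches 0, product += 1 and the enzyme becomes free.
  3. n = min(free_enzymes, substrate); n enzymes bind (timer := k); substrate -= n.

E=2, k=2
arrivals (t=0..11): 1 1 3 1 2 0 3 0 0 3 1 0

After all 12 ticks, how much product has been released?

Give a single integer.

Answer: 10

Derivation:
t=0: arr=1 -> substrate=0 bound=1 product=0
t=1: arr=1 -> substrate=0 bound=2 product=0
t=2: arr=3 -> substrate=2 bound=2 product=1
t=3: arr=1 -> substrate=2 bound=2 product=2
t=4: arr=2 -> substrate=3 bound=2 product=3
t=5: arr=0 -> substrate=2 bound=2 product=4
t=6: arr=3 -> substrate=4 bound=2 product=5
t=7: arr=0 -> substrate=3 bound=2 product=6
t=8: arr=0 -> substrate=2 bound=2 product=7
t=9: arr=3 -> substrate=4 bound=2 product=8
t=10: arr=1 -> substrate=4 bound=2 product=9
t=11: arr=0 -> substrate=3 bound=2 product=10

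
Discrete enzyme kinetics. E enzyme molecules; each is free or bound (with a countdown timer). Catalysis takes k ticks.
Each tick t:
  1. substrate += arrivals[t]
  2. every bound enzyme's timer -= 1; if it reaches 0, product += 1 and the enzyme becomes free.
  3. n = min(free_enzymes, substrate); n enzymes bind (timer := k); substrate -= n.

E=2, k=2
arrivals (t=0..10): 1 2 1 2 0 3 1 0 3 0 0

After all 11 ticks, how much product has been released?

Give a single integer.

Answer: 9

Derivation:
t=0: arr=1 -> substrate=0 bound=1 product=0
t=1: arr=2 -> substrate=1 bound=2 product=0
t=2: arr=1 -> substrate=1 bound=2 product=1
t=3: arr=2 -> substrate=2 bound=2 product=2
t=4: arr=0 -> substrate=1 bound=2 product=3
t=5: arr=3 -> substrate=3 bound=2 product=4
t=6: arr=1 -> substrate=3 bound=2 product=5
t=7: arr=0 -> substrate=2 bound=2 product=6
t=8: arr=3 -> substrate=4 bound=2 product=7
t=9: arr=0 -> substrate=3 bound=2 product=8
t=10: arr=0 -> substrate=2 bound=2 product=9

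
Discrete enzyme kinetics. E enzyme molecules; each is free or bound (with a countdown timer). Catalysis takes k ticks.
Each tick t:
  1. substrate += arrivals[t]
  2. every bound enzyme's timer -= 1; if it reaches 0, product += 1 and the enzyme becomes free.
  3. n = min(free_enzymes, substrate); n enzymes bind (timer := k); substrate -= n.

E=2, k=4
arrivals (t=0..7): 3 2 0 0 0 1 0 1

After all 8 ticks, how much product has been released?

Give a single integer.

t=0: arr=3 -> substrate=1 bound=2 product=0
t=1: arr=2 -> substrate=3 bound=2 product=0
t=2: arr=0 -> substrate=3 bound=2 product=0
t=3: arr=0 -> substrate=3 bound=2 product=0
t=4: arr=0 -> substrate=1 bound=2 product=2
t=5: arr=1 -> substrate=2 bound=2 product=2
t=6: arr=0 -> substrate=2 bound=2 product=2
t=7: arr=1 -> substrate=3 bound=2 product=2

Answer: 2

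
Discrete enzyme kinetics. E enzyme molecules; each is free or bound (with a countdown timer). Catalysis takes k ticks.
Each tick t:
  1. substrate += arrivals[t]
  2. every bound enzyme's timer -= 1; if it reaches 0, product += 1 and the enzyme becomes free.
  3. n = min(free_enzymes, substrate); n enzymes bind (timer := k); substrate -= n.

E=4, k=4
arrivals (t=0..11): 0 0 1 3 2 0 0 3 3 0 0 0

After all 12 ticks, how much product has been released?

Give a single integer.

Answer: 8

Derivation:
t=0: arr=0 -> substrate=0 bound=0 product=0
t=1: arr=0 -> substrate=0 bound=0 product=0
t=2: arr=1 -> substrate=0 bound=1 product=0
t=3: arr=3 -> substrate=0 bound=4 product=0
t=4: arr=2 -> substrate=2 bound=4 product=0
t=5: arr=0 -> substrate=2 bound=4 product=0
t=6: arr=0 -> substrate=1 bound=4 product=1
t=7: arr=3 -> substrate=1 bound=4 product=4
t=8: arr=3 -> substrate=4 bound=4 product=4
t=9: arr=0 -> substrate=4 bound=4 product=4
t=10: arr=0 -> substrate=3 bound=4 product=5
t=11: arr=0 -> substrate=0 bound=4 product=8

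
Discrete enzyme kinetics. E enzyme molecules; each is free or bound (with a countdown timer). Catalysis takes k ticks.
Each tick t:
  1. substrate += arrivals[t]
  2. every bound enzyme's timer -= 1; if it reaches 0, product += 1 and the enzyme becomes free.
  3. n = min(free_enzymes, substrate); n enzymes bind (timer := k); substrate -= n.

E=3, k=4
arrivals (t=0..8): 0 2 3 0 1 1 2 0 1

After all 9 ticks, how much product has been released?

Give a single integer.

t=0: arr=0 -> substrate=0 bound=0 product=0
t=1: arr=2 -> substrate=0 bound=2 product=0
t=2: arr=3 -> substrate=2 bound=3 product=0
t=3: arr=0 -> substrate=2 bound=3 product=0
t=4: arr=1 -> substrate=3 bound=3 product=0
t=5: arr=1 -> substrate=2 bound=3 product=2
t=6: arr=2 -> substrate=3 bound=3 product=3
t=7: arr=0 -> substrate=3 bound=3 product=3
t=8: arr=1 -> substrate=4 bound=3 product=3

Answer: 3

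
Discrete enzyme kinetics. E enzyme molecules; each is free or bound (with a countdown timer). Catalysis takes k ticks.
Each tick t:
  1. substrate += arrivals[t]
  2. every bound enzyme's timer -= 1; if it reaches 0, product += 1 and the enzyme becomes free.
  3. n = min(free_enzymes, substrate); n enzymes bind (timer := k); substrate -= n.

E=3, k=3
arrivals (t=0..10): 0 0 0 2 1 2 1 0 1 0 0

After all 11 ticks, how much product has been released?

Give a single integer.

Answer: 6

Derivation:
t=0: arr=0 -> substrate=0 bound=0 product=0
t=1: arr=0 -> substrate=0 bound=0 product=0
t=2: arr=0 -> substrate=0 bound=0 product=0
t=3: arr=2 -> substrate=0 bound=2 product=0
t=4: arr=1 -> substrate=0 bound=3 product=0
t=5: arr=2 -> substrate=2 bound=3 product=0
t=6: arr=1 -> substrate=1 bound=3 product=2
t=7: arr=0 -> substrate=0 bound=3 product=3
t=8: arr=1 -> substrate=1 bound=3 product=3
t=9: arr=0 -> substrate=0 bound=2 product=5
t=10: arr=0 -> substrate=0 bound=1 product=6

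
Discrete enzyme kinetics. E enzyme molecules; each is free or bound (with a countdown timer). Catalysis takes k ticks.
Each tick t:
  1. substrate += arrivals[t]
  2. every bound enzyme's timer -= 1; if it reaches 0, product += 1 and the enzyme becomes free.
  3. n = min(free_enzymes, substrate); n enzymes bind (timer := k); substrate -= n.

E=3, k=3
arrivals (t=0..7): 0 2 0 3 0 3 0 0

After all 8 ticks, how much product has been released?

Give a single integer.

t=0: arr=0 -> substrate=0 bound=0 product=0
t=1: arr=2 -> substrate=0 bound=2 product=0
t=2: arr=0 -> substrate=0 bound=2 product=0
t=3: arr=3 -> substrate=2 bound=3 product=0
t=4: arr=0 -> substrate=0 bound=3 product=2
t=5: arr=3 -> substrate=3 bound=3 product=2
t=6: arr=0 -> substrate=2 bound=3 product=3
t=7: arr=0 -> substrate=0 bound=3 product=5

Answer: 5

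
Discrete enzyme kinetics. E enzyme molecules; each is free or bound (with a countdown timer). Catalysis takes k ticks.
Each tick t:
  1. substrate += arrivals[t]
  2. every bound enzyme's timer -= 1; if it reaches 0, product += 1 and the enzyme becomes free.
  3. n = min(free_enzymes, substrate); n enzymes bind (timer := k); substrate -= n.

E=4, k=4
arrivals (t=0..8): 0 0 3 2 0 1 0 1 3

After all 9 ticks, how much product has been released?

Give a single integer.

Answer: 4

Derivation:
t=0: arr=0 -> substrate=0 bound=0 product=0
t=1: arr=0 -> substrate=0 bound=0 product=0
t=2: arr=3 -> substrate=0 bound=3 product=0
t=3: arr=2 -> substrate=1 bound=4 product=0
t=4: arr=0 -> substrate=1 bound=4 product=0
t=5: arr=1 -> substrate=2 bound=4 product=0
t=6: arr=0 -> substrate=0 bound=3 product=3
t=7: arr=1 -> substrate=0 bound=3 product=4
t=8: arr=3 -> substrate=2 bound=4 product=4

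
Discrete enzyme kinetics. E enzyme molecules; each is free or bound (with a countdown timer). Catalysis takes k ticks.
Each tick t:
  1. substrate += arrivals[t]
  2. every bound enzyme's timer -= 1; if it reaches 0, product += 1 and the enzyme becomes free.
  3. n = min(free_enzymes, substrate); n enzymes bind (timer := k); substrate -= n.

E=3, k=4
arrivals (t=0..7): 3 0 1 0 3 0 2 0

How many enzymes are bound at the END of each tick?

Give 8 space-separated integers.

t=0: arr=3 -> substrate=0 bound=3 product=0
t=1: arr=0 -> substrate=0 bound=3 product=0
t=2: arr=1 -> substrate=1 bound=3 product=0
t=3: arr=0 -> substrate=1 bound=3 product=0
t=4: arr=3 -> substrate=1 bound=3 product=3
t=5: arr=0 -> substrate=1 bound=3 product=3
t=6: arr=2 -> substrate=3 bound=3 product=3
t=7: arr=0 -> substrate=3 bound=3 product=3

Answer: 3 3 3 3 3 3 3 3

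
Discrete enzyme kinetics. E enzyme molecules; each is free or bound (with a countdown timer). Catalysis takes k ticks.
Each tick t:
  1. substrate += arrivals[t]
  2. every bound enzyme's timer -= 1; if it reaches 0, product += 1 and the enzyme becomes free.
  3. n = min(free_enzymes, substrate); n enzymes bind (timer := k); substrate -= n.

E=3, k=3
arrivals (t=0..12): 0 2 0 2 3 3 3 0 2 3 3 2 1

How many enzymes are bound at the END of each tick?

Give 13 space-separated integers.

Answer: 0 2 2 3 3 3 3 3 3 3 3 3 3

Derivation:
t=0: arr=0 -> substrate=0 bound=0 product=0
t=1: arr=2 -> substrate=0 bound=2 product=0
t=2: arr=0 -> substrate=0 bound=2 product=0
t=3: arr=2 -> substrate=1 bound=3 product=0
t=4: arr=3 -> substrate=2 bound=3 product=2
t=5: arr=3 -> substrate=5 bound=3 product=2
t=6: arr=3 -> substrate=7 bound=3 product=3
t=7: arr=0 -> substrate=5 bound=3 product=5
t=8: arr=2 -> substrate=7 bound=3 product=5
t=9: arr=3 -> substrate=9 bound=3 product=6
t=10: arr=3 -> substrate=10 bound=3 product=8
t=11: arr=2 -> substrate=12 bound=3 product=8
t=12: arr=1 -> substrate=12 bound=3 product=9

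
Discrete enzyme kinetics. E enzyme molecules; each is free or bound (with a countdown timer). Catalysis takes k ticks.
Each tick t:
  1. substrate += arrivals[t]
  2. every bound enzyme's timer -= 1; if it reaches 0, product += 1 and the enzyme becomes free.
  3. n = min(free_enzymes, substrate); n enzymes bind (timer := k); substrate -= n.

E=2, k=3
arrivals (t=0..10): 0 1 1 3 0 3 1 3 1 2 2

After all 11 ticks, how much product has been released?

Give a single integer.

t=0: arr=0 -> substrate=0 bound=0 product=0
t=1: arr=1 -> substrate=0 bound=1 product=0
t=2: arr=1 -> substrate=0 bound=2 product=0
t=3: arr=3 -> substrate=3 bound=2 product=0
t=4: arr=0 -> substrate=2 bound=2 product=1
t=5: arr=3 -> substrate=4 bound=2 product=2
t=6: arr=1 -> substrate=5 bound=2 product=2
t=7: arr=3 -> substrate=7 bound=2 product=3
t=8: arr=1 -> substrate=7 bound=2 product=4
t=9: arr=2 -> substrate=9 bound=2 product=4
t=10: arr=2 -> substrate=10 bound=2 product=5

Answer: 5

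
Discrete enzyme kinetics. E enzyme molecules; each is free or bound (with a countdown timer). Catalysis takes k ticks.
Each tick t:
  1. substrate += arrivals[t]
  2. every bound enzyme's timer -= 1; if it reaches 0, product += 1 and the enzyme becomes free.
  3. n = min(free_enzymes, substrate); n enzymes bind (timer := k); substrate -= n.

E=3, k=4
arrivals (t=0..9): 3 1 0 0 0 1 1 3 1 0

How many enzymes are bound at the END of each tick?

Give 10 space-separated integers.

t=0: arr=3 -> substrate=0 bound=3 product=0
t=1: arr=1 -> substrate=1 bound=3 product=0
t=2: arr=0 -> substrate=1 bound=3 product=0
t=3: arr=0 -> substrate=1 bound=3 product=0
t=4: arr=0 -> substrate=0 bound=1 product=3
t=5: arr=1 -> substrate=0 bound=2 product=3
t=6: arr=1 -> substrate=0 bound=3 product=3
t=7: arr=3 -> substrate=3 bound=3 product=3
t=8: arr=1 -> substrate=3 bound=3 product=4
t=9: arr=0 -> substrate=2 bound=3 product=5

Answer: 3 3 3 3 1 2 3 3 3 3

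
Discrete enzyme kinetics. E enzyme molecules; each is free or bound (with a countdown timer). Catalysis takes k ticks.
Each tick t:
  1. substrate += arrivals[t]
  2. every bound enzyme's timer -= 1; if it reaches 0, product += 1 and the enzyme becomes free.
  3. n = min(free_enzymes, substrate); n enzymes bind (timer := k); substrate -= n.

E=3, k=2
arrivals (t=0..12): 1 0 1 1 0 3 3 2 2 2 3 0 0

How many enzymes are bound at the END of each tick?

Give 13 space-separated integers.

t=0: arr=1 -> substrate=0 bound=1 product=0
t=1: arr=0 -> substrate=0 bound=1 product=0
t=2: arr=1 -> substrate=0 bound=1 product=1
t=3: arr=1 -> substrate=0 bound=2 product=1
t=4: arr=0 -> substrate=0 bound=1 product=2
t=5: arr=3 -> substrate=0 bound=3 product=3
t=6: arr=3 -> substrate=3 bound=3 product=3
t=7: arr=2 -> substrate=2 bound=3 product=6
t=8: arr=2 -> substrate=4 bound=3 product=6
t=9: arr=2 -> substrate=3 bound=3 product=9
t=10: arr=3 -> substrate=6 bound=3 product=9
t=11: arr=0 -> substrate=3 bound=3 product=12
t=12: arr=0 -> substrate=3 bound=3 product=12

Answer: 1 1 1 2 1 3 3 3 3 3 3 3 3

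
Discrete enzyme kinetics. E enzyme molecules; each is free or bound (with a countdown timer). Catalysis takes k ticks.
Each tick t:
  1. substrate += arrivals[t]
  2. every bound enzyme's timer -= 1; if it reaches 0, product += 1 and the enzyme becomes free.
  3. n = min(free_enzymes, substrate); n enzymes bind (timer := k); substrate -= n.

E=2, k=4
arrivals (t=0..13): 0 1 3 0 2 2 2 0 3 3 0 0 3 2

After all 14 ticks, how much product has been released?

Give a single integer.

t=0: arr=0 -> substrate=0 bound=0 product=0
t=1: arr=1 -> substrate=0 bound=1 product=0
t=2: arr=3 -> substrate=2 bound=2 product=0
t=3: arr=0 -> substrate=2 bound=2 product=0
t=4: arr=2 -> substrate=4 bound=2 product=0
t=5: arr=2 -> substrate=5 bound=2 product=1
t=6: arr=2 -> substrate=6 bound=2 product=2
t=7: arr=0 -> substrate=6 bound=2 product=2
t=8: arr=3 -> substrate=9 bound=2 product=2
t=9: arr=3 -> substrate=11 bound=2 product=3
t=10: arr=0 -> substrate=10 bound=2 product=4
t=11: arr=0 -> substrate=10 bound=2 product=4
t=12: arr=3 -> substrate=13 bound=2 product=4
t=13: arr=2 -> substrate=14 bound=2 product=5

Answer: 5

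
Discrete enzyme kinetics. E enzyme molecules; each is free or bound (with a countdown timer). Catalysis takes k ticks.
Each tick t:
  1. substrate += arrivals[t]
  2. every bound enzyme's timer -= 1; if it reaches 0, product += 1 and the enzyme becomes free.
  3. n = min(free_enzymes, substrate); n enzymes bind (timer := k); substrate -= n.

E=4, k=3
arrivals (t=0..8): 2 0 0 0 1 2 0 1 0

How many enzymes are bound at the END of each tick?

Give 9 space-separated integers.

t=0: arr=2 -> substrate=0 bound=2 product=0
t=1: arr=0 -> substrate=0 bound=2 product=0
t=2: arr=0 -> substrate=0 bound=2 product=0
t=3: arr=0 -> substrate=0 bound=0 product=2
t=4: arr=1 -> substrate=0 bound=1 product=2
t=5: arr=2 -> substrate=0 bound=3 product=2
t=6: arr=0 -> substrate=0 bound=3 product=2
t=7: arr=1 -> substrate=0 bound=3 product=3
t=8: arr=0 -> substrate=0 bound=1 product=5

Answer: 2 2 2 0 1 3 3 3 1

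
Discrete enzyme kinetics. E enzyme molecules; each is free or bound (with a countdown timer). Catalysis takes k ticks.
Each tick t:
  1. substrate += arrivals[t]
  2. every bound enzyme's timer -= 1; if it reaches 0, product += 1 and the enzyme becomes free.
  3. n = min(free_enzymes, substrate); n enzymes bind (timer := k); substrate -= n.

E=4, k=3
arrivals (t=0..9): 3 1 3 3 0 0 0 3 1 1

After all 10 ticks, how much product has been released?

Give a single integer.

Answer: 10

Derivation:
t=0: arr=3 -> substrate=0 bound=3 product=0
t=1: arr=1 -> substrate=0 bound=4 product=0
t=2: arr=3 -> substrate=3 bound=4 product=0
t=3: arr=3 -> substrate=3 bound=4 product=3
t=4: arr=0 -> substrate=2 bound=4 product=4
t=5: arr=0 -> substrate=2 bound=4 product=4
t=6: arr=0 -> substrate=0 bound=3 product=7
t=7: arr=3 -> substrate=1 bound=4 product=8
t=8: arr=1 -> substrate=2 bound=4 product=8
t=9: arr=1 -> substrate=1 bound=4 product=10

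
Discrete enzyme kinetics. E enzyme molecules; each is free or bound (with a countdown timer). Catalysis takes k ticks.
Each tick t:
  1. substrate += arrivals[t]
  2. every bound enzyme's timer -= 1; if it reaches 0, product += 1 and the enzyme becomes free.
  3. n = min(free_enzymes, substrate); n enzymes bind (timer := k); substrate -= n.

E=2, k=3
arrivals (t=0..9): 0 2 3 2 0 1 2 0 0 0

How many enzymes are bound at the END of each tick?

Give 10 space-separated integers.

t=0: arr=0 -> substrate=0 bound=0 product=0
t=1: arr=2 -> substrate=0 bound=2 product=0
t=2: arr=3 -> substrate=3 bound=2 product=0
t=3: arr=2 -> substrate=5 bound=2 product=0
t=4: arr=0 -> substrate=3 bound=2 product=2
t=5: arr=1 -> substrate=4 bound=2 product=2
t=6: arr=2 -> substrate=6 bound=2 product=2
t=7: arr=0 -> substrate=4 bound=2 product=4
t=8: arr=0 -> substrate=4 bound=2 product=4
t=9: arr=0 -> substrate=4 bound=2 product=4

Answer: 0 2 2 2 2 2 2 2 2 2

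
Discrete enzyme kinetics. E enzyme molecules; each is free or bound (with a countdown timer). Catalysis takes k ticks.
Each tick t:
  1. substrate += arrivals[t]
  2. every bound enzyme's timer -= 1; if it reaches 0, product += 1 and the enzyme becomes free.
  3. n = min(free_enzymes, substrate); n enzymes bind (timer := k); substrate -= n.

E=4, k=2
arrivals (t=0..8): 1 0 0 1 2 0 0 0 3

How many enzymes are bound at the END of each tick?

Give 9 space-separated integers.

Answer: 1 1 0 1 3 2 0 0 3

Derivation:
t=0: arr=1 -> substrate=0 bound=1 product=0
t=1: arr=0 -> substrate=0 bound=1 product=0
t=2: arr=0 -> substrate=0 bound=0 product=1
t=3: arr=1 -> substrate=0 bound=1 product=1
t=4: arr=2 -> substrate=0 bound=3 product=1
t=5: arr=0 -> substrate=0 bound=2 product=2
t=6: arr=0 -> substrate=0 bound=0 product=4
t=7: arr=0 -> substrate=0 bound=0 product=4
t=8: arr=3 -> substrate=0 bound=3 product=4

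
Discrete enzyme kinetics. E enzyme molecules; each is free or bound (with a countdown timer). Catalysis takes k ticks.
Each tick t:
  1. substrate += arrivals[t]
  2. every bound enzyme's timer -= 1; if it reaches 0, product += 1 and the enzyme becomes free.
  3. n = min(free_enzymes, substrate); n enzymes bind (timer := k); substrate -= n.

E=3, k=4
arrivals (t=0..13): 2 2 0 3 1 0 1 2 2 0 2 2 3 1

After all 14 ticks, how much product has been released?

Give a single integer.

Answer: 9

Derivation:
t=0: arr=2 -> substrate=0 bound=2 product=0
t=1: arr=2 -> substrate=1 bound=3 product=0
t=2: arr=0 -> substrate=1 bound=3 product=0
t=3: arr=3 -> substrate=4 bound=3 product=0
t=4: arr=1 -> substrate=3 bound=3 product=2
t=5: arr=0 -> substrate=2 bound=3 product=3
t=6: arr=1 -> substrate=3 bound=3 product=3
t=7: arr=2 -> substrate=5 bound=3 product=3
t=8: arr=2 -> substrate=5 bound=3 product=5
t=9: arr=0 -> substrate=4 bound=3 product=6
t=10: arr=2 -> substrate=6 bound=3 product=6
t=11: arr=2 -> substrate=8 bound=3 product=6
t=12: arr=3 -> substrate=9 bound=3 product=8
t=13: arr=1 -> substrate=9 bound=3 product=9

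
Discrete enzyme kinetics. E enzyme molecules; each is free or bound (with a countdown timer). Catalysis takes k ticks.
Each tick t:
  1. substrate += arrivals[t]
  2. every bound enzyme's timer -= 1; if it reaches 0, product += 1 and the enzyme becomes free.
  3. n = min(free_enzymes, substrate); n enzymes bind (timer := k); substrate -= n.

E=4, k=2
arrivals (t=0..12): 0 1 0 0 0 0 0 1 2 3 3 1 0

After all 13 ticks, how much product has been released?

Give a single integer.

Answer: 8

Derivation:
t=0: arr=0 -> substrate=0 bound=0 product=0
t=1: arr=1 -> substrate=0 bound=1 product=0
t=2: arr=0 -> substrate=0 bound=1 product=0
t=3: arr=0 -> substrate=0 bound=0 product=1
t=4: arr=0 -> substrate=0 bound=0 product=1
t=5: arr=0 -> substrate=0 bound=0 product=1
t=6: arr=0 -> substrate=0 bound=0 product=1
t=7: arr=1 -> substrate=0 bound=1 product=1
t=8: arr=2 -> substrate=0 bound=3 product=1
t=9: arr=3 -> substrate=1 bound=4 product=2
t=10: arr=3 -> substrate=2 bound=4 product=4
t=11: arr=1 -> substrate=1 bound=4 product=6
t=12: arr=0 -> substrate=0 bound=3 product=8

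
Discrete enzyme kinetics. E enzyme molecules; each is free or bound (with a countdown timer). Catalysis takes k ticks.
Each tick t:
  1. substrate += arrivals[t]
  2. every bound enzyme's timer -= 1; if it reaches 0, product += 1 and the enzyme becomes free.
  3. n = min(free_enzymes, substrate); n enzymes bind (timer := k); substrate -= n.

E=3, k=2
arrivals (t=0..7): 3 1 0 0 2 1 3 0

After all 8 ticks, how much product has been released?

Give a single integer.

t=0: arr=3 -> substrate=0 bound=3 product=0
t=1: arr=1 -> substrate=1 bound=3 product=0
t=2: arr=0 -> substrate=0 bound=1 product=3
t=3: arr=0 -> substrate=0 bound=1 product=3
t=4: arr=2 -> substrate=0 bound=2 product=4
t=5: arr=1 -> substrate=0 bound=3 product=4
t=6: arr=3 -> substrate=1 bound=3 product=6
t=7: arr=0 -> substrate=0 bound=3 product=7

Answer: 7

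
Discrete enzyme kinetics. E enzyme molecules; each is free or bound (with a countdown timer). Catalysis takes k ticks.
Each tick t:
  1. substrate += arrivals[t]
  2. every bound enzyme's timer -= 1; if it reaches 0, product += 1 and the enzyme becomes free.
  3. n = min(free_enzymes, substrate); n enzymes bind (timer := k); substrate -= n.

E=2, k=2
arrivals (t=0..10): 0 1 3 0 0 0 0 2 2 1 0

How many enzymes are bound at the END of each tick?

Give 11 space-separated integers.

Answer: 0 1 2 2 2 1 0 2 2 2 2

Derivation:
t=0: arr=0 -> substrate=0 bound=0 product=0
t=1: arr=1 -> substrate=0 bound=1 product=0
t=2: arr=3 -> substrate=2 bound=2 product=0
t=3: arr=0 -> substrate=1 bound=2 product=1
t=4: arr=0 -> substrate=0 bound=2 product=2
t=5: arr=0 -> substrate=0 bound=1 product=3
t=6: arr=0 -> substrate=0 bound=0 product=4
t=7: arr=2 -> substrate=0 bound=2 product=4
t=8: arr=2 -> substrate=2 bound=2 product=4
t=9: arr=1 -> substrate=1 bound=2 product=6
t=10: arr=0 -> substrate=1 bound=2 product=6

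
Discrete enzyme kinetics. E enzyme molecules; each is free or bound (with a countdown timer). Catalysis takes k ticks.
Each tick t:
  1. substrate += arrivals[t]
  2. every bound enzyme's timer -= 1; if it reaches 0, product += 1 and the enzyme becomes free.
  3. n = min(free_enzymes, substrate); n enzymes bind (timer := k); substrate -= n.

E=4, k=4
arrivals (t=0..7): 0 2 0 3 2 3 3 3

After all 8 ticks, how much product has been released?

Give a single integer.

Answer: 4

Derivation:
t=0: arr=0 -> substrate=0 bound=0 product=0
t=1: arr=2 -> substrate=0 bound=2 product=0
t=2: arr=0 -> substrate=0 bound=2 product=0
t=3: arr=3 -> substrate=1 bound=4 product=0
t=4: arr=2 -> substrate=3 bound=4 product=0
t=5: arr=3 -> substrate=4 bound=4 product=2
t=6: arr=3 -> substrate=7 bound=4 product=2
t=7: arr=3 -> substrate=8 bound=4 product=4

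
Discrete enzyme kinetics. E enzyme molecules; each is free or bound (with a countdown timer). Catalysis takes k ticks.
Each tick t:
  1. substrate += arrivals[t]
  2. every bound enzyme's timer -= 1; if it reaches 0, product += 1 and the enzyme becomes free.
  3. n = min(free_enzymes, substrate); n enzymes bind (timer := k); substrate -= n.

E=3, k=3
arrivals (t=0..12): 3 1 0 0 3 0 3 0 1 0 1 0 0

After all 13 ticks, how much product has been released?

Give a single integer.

Answer: 10

Derivation:
t=0: arr=3 -> substrate=0 bound=3 product=0
t=1: arr=1 -> substrate=1 bound=3 product=0
t=2: arr=0 -> substrate=1 bound=3 product=0
t=3: arr=0 -> substrate=0 bound=1 product=3
t=4: arr=3 -> substrate=1 bound=3 product=3
t=5: arr=0 -> substrate=1 bound=3 product=3
t=6: arr=3 -> substrate=3 bound=3 product=4
t=7: arr=0 -> substrate=1 bound=3 product=6
t=8: arr=1 -> substrate=2 bound=3 product=6
t=9: arr=0 -> substrate=1 bound=3 product=7
t=10: arr=1 -> substrate=0 bound=3 product=9
t=11: arr=0 -> substrate=0 bound=3 product=9
t=12: arr=0 -> substrate=0 bound=2 product=10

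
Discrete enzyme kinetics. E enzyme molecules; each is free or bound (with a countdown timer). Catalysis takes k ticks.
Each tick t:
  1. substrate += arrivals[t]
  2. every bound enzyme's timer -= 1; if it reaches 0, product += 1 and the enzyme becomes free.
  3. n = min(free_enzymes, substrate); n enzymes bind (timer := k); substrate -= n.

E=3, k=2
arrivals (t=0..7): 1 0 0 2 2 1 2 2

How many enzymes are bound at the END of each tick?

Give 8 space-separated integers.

t=0: arr=1 -> substrate=0 bound=1 product=0
t=1: arr=0 -> substrate=0 bound=1 product=0
t=2: arr=0 -> substrate=0 bound=0 product=1
t=3: arr=2 -> substrate=0 bound=2 product=1
t=4: arr=2 -> substrate=1 bound=3 product=1
t=5: arr=1 -> substrate=0 bound=3 product=3
t=6: arr=2 -> substrate=1 bound=3 product=4
t=7: arr=2 -> substrate=1 bound=3 product=6

Answer: 1 1 0 2 3 3 3 3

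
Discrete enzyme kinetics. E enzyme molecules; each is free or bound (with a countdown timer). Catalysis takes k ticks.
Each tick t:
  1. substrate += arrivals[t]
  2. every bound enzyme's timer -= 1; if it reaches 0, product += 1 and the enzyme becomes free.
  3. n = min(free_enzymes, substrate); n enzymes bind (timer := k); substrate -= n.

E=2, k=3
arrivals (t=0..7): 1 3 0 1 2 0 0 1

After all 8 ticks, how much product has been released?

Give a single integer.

Answer: 4

Derivation:
t=0: arr=1 -> substrate=0 bound=1 product=0
t=1: arr=3 -> substrate=2 bound=2 product=0
t=2: arr=0 -> substrate=2 bound=2 product=0
t=3: arr=1 -> substrate=2 bound=2 product=1
t=4: arr=2 -> substrate=3 bound=2 product=2
t=5: arr=0 -> substrate=3 bound=2 product=2
t=6: arr=0 -> substrate=2 bound=2 product=3
t=7: arr=1 -> substrate=2 bound=2 product=4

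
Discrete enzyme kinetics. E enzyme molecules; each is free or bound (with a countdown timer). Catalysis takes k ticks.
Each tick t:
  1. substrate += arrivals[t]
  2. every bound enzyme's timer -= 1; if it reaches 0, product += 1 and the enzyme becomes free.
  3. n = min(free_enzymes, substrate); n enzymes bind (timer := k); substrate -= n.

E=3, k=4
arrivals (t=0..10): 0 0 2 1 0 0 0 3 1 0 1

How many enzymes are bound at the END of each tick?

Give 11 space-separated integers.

t=0: arr=0 -> substrate=0 bound=0 product=0
t=1: arr=0 -> substrate=0 bound=0 product=0
t=2: arr=2 -> substrate=0 bound=2 product=0
t=3: arr=1 -> substrate=0 bound=3 product=0
t=4: arr=0 -> substrate=0 bound=3 product=0
t=5: arr=0 -> substrate=0 bound=3 product=0
t=6: arr=0 -> substrate=0 bound=1 product=2
t=7: arr=3 -> substrate=0 bound=3 product=3
t=8: arr=1 -> substrate=1 bound=3 product=3
t=9: arr=0 -> substrate=1 bound=3 product=3
t=10: arr=1 -> substrate=2 bound=3 product=3

Answer: 0 0 2 3 3 3 1 3 3 3 3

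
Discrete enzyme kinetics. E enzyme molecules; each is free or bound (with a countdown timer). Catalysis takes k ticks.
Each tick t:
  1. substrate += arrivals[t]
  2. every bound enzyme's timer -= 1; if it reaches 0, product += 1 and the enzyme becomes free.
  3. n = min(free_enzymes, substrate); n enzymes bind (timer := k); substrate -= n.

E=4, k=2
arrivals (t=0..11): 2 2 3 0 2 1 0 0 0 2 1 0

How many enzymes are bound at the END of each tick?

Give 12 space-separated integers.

Answer: 2 4 4 3 3 3 1 0 0 2 3 1

Derivation:
t=0: arr=2 -> substrate=0 bound=2 product=0
t=1: arr=2 -> substrate=0 bound=4 product=0
t=2: arr=3 -> substrate=1 bound=4 product=2
t=3: arr=0 -> substrate=0 bound=3 product=4
t=4: arr=2 -> substrate=0 bound=3 product=6
t=5: arr=1 -> substrate=0 bound=3 product=7
t=6: arr=0 -> substrate=0 bound=1 product=9
t=7: arr=0 -> substrate=0 bound=0 product=10
t=8: arr=0 -> substrate=0 bound=0 product=10
t=9: arr=2 -> substrate=0 bound=2 product=10
t=10: arr=1 -> substrate=0 bound=3 product=10
t=11: arr=0 -> substrate=0 bound=1 product=12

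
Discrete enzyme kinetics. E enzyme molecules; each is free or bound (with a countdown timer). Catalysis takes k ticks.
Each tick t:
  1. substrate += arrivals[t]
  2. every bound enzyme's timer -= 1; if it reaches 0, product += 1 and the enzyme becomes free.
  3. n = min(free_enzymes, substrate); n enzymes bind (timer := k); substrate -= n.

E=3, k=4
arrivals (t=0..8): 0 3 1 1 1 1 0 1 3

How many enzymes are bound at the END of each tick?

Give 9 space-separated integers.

Answer: 0 3 3 3 3 3 3 3 3

Derivation:
t=0: arr=0 -> substrate=0 bound=0 product=0
t=1: arr=3 -> substrate=0 bound=3 product=0
t=2: arr=1 -> substrate=1 bound=3 product=0
t=3: arr=1 -> substrate=2 bound=3 product=0
t=4: arr=1 -> substrate=3 bound=3 product=0
t=5: arr=1 -> substrate=1 bound=3 product=3
t=6: arr=0 -> substrate=1 bound=3 product=3
t=7: arr=1 -> substrate=2 bound=3 product=3
t=8: arr=3 -> substrate=5 bound=3 product=3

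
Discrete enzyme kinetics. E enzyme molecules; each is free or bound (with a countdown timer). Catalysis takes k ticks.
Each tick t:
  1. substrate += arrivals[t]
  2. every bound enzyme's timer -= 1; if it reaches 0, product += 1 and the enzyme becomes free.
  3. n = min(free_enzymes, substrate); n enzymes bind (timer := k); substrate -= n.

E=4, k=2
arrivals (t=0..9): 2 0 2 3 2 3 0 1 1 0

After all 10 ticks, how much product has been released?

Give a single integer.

Answer: 13

Derivation:
t=0: arr=2 -> substrate=0 bound=2 product=0
t=1: arr=0 -> substrate=0 bound=2 product=0
t=2: arr=2 -> substrate=0 bound=2 product=2
t=3: arr=3 -> substrate=1 bound=4 product=2
t=4: arr=2 -> substrate=1 bound=4 product=4
t=5: arr=3 -> substrate=2 bound=4 product=6
t=6: arr=0 -> substrate=0 bound=4 product=8
t=7: arr=1 -> substrate=0 bound=3 product=10
t=8: arr=1 -> substrate=0 bound=2 product=12
t=9: arr=0 -> substrate=0 bound=1 product=13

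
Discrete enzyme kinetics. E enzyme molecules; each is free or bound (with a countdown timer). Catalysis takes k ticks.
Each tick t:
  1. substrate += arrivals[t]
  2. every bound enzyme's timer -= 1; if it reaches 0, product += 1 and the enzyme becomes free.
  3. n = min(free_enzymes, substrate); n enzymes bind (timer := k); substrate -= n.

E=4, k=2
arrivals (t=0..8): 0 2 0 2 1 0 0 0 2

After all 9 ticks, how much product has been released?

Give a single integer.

Answer: 5

Derivation:
t=0: arr=0 -> substrate=0 bound=0 product=0
t=1: arr=2 -> substrate=0 bound=2 product=0
t=2: arr=0 -> substrate=0 bound=2 product=0
t=3: arr=2 -> substrate=0 bound=2 product=2
t=4: arr=1 -> substrate=0 bound=3 product=2
t=5: arr=0 -> substrate=0 bound=1 product=4
t=6: arr=0 -> substrate=0 bound=0 product=5
t=7: arr=0 -> substrate=0 bound=0 product=5
t=8: arr=2 -> substrate=0 bound=2 product=5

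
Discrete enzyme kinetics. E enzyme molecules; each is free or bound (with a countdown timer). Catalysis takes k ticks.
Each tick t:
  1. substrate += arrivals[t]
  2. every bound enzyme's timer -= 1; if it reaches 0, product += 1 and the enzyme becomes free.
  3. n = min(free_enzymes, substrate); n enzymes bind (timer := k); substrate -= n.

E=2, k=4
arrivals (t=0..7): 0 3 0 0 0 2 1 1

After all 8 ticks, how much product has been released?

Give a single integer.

Answer: 2

Derivation:
t=0: arr=0 -> substrate=0 bound=0 product=0
t=1: arr=3 -> substrate=1 bound=2 product=0
t=2: arr=0 -> substrate=1 bound=2 product=0
t=3: arr=0 -> substrate=1 bound=2 product=0
t=4: arr=0 -> substrate=1 bound=2 product=0
t=5: arr=2 -> substrate=1 bound=2 product=2
t=6: arr=1 -> substrate=2 bound=2 product=2
t=7: arr=1 -> substrate=3 bound=2 product=2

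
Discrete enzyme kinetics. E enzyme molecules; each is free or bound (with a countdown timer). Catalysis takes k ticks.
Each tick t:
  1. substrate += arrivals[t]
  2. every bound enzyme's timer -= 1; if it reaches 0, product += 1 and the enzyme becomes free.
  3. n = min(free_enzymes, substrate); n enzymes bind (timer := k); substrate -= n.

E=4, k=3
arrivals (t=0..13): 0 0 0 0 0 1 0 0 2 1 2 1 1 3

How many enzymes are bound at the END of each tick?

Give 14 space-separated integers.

Answer: 0 0 0 0 0 1 1 1 2 3 4 4 4 4

Derivation:
t=0: arr=0 -> substrate=0 bound=0 product=0
t=1: arr=0 -> substrate=0 bound=0 product=0
t=2: arr=0 -> substrate=0 bound=0 product=0
t=3: arr=0 -> substrate=0 bound=0 product=0
t=4: arr=0 -> substrate=0 bound=0 product=0
t=5: arr=1 -> substrate=0 bound=1 product=0
t=6: arr=0 -> substrate=0 bound=1 product=0
t=7: arr=0 -> substrate=0 bound=1 product=0
t=8: arr=2 -> substrate=0 bound=2 product=1
t=9: arr=1 -> substrate=0 bound=3 product=1
t=10: arr=2 -> substrate=1 bound=4 product=1
t=11: arr=1 -> substrate=0 bound=4 product=3
t=12: arr=1 -> substrate=0 bound=4 product=4
t=13: arr=3 -> substrate=2 bound=4 product=5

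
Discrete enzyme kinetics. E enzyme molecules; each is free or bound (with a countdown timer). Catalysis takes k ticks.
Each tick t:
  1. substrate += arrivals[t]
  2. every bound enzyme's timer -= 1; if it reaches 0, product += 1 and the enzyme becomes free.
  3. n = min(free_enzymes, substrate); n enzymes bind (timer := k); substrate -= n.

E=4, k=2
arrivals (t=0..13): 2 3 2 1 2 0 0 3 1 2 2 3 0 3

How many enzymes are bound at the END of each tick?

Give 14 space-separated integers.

t=0: arr=2 -> substrate=0 bound=2 product=0
t=1: arr=3 -> substrate=1 bound=4 product=0
t=2: arr=2 -> substrate=1 bound=4 product=2
t=3: arr=1 -> substrate=0 bound=4 product=4
t=4: arr=2 -> substrate=0 bound=4 product=6
t=5: arr=0 -> substrate=0 bound=2 product=8
t=6: arr=0 -> substrate=0 bound=0 product=10
t=7: arr=3 -> substrate=0 bound=3 product=10
t=8: arr=1 -> substrate=0 bound=4 product=10
t=9: arr=2 -> substrate=0 bound=3 product=13
t=10: arr=2 -> substrate=0 bound=4 product=14
t=11: arr=3 -> substrate=1 bound=4 product=16
t=12: arr=0 -> substrate=0 bound=3 product=18
t=13: arr=3 -> substrate=0 bound=4 product=20

Answer: 2 4 4 4 4 2 0 3 4 3 4 4 3 4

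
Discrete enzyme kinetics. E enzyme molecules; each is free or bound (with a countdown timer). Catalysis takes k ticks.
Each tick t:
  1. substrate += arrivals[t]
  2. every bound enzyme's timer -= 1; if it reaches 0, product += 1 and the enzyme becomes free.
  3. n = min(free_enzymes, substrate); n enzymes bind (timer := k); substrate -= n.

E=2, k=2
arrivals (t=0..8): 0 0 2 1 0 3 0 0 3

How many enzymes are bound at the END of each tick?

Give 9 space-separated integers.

Answer: 0 0 2 2 1 2 2 2 2

Derivation:
t=0: arr=0 -> substrate=0 bound=0 product=0
t=1: arr=0 -> substrate=0 bound=0 product=0
t=2: arr=2 -> substrate=0 bound=2 product=0
t=3: arr=1 -> substrate=1 bound=2 product=0
t=4: arr=0 -> substrate=0 bound=1 product=2
t=5: arr=3 -> substrate=2 bound=2 product=2
t=6: arr=0 -> substrate=1 bound=2 product=3
t=7: arr=0 -> substrate=0 bound=2 product=4
t=8: arr=3 -> substrate=2 bound=2 product=5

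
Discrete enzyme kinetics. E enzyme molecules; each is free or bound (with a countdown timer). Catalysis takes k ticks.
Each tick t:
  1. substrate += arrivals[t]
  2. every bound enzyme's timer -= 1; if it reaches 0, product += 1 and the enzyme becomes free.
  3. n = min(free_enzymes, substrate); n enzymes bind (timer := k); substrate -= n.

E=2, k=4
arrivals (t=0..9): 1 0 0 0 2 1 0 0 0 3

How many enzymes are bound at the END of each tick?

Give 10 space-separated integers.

Answer: 1 1 1 1 2 2 2 2 1 2

Derivation:
t=0: arr=1 -> substrate=0 bound=1 product=0
t=1: arr=0 -> substrate=0 bound=1 product=0
t=2: arr=0 -> substrate=0 bound=1 product=0
t=3: arr=0 -> substrate=0 bound=1 product=0
t=4: arr=2 -> substrate=0 bound=2 product=1
t=5: arr=1 -> substrate=1 bound=2 product=1
t=6: arr=0 -> substrate=1 bound=2 product=1
t=7: arr=0 -> substrate=1 bound=2 product=1
t=8: arr=0 -> substrate=0 bound=1 product=3
t=9: arr=3 -> substrate=2 bound=2 product=3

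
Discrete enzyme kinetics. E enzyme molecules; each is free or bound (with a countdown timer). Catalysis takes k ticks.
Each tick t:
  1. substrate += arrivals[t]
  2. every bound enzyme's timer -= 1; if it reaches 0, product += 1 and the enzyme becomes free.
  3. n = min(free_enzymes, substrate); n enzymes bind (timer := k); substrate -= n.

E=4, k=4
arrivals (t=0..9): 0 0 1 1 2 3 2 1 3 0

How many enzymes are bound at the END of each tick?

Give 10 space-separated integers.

t=0: arr=0 -> substrate=0 bound=0 product=0
t=1: arr=0 -> substrate=0 bound=0 product=0
t=2: arr=1 -> substrate=0 bound=1 product=0
t=3: arr=1 -> substrate=0 bound=2 product=0
t=4: arr=2 -> substrate=0 bound=4 product=0
t=5: arr=3 -> substrate=3 bound=4 product=0
t=6: arr=2 -> substrate=4 bound=4 product=1
t=7: arr=1 -> substrate=4 bound=4 product=2
t=8: arr=3 -> substrate=5 bound=4 product=4
t=9: arr=0 -> substrate=5 bound=4 product=4

Answer: 0 0 1 2 4 4 4 4 4 4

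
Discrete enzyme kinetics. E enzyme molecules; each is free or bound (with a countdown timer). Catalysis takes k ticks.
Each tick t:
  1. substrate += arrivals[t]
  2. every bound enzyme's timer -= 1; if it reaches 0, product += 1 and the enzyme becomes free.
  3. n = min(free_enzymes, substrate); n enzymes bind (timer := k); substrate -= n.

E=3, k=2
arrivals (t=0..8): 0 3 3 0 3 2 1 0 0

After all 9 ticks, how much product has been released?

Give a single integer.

t=0: arr=0 -> substrate=0 bound=0 product=0
t=1: arr=3 -> substrate=0 bound=3 product=0
t=2: arr=3 -> substrate=3 bound=3 product=0
t=3: arr=0 -> substrate=0 bound=3 product=3
t=4: arr=3 -> substrate=3 bound=3 product=3
t=5: arr=2 -> substrate=2 bound=3 product=6
t=6: arr=1 -> substrate=3 bound=3 product=6
t=7: arr=0 -> substrate=0 bound=3 product=9
t=8: arr=0 -> substrate=0 bound=3 product=9

Answer: 9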